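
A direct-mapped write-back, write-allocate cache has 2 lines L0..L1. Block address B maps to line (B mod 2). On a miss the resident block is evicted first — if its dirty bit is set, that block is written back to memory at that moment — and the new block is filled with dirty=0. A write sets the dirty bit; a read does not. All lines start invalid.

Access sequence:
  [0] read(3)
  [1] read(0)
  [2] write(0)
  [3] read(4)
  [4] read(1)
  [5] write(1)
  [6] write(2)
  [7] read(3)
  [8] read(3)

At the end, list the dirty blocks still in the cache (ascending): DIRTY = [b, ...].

0: R B3 → L1 miss [-]
1: R B0 → L0 miss [-]
2: W B0 → L0 hit [D]
3: R B4 → L0 miss wb→B0 [-]
4: R B1 → L1 miss [-]
5: W B1 → L1 hit [D]
6: W B2 → L0 miss [D]
7: R B3 → L1 miss wb→B1 [-]
8: R B3 → L1 hit [-]

DIRTY = [2]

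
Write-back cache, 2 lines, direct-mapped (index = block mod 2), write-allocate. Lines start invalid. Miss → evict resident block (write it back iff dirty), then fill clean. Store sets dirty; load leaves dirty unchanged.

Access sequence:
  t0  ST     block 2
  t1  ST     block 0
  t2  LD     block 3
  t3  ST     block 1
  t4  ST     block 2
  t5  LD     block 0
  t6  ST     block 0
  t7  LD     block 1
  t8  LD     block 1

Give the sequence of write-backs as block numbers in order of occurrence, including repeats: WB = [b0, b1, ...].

WB = [2, 0, 2]

0: W B2 → L0 miss [D]
1: W B0 → L0 miss wb→B2 [D]
2: R B3 → L1 miss [-]
3: W B1 → L1 miss [D]
4: W B2 → L0 miss wb→B0 [D]
5: R B0 → L0 miss wb→B2 [-]
6: W B0 → L0 hit [D]
7: R B1 → L1 hit [D]
8: R B1 → L1 hit [D]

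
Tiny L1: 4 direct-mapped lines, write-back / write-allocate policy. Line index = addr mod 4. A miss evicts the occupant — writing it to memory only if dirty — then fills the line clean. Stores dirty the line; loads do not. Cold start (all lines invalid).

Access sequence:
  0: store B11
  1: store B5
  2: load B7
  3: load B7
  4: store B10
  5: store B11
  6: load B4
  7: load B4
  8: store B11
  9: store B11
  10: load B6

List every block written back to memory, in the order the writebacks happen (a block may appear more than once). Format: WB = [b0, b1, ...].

0: W B11 -> L3 miss  d=D]
1: W B5 -> L1 miss  d=D]
2: R B7 -> L3 miss wb->B11  d=-]
3: R B7 -> L3 hit  d=-]
4: W B10 -> L2 miss  d=D]
5: W B11 -> L3 miss  d=D]
6: R B4 -> L0 miss  d=-]
7: R B4 -> L0 hit  d=-]
8: W B11 -> L3 hit  d=D]
9: W B11 -> L3 hit  d=D]
10: R B6 -> L2 miss wb->B10  d=-]

WB = [11, 10]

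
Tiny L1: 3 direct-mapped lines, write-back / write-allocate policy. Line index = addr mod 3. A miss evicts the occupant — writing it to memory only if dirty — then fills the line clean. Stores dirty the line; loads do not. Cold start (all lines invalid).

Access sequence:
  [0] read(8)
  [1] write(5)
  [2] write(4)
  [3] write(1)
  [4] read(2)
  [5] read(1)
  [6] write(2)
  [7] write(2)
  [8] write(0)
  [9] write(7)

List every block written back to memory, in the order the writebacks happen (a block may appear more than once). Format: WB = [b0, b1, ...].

0: R B8 -> L2 miss  d=-]
1: W B5 -> L2 miss  d=D]
2: W B4 -> L1 miss  d=D]
3: W B1 -> L1 miss wb->B4  d=D]
4: R B2 -> L2 miss wb->B5  d=-]
5: R B1 -> L1 hit  d=D]
6: W B2 -> L2 hit  d=D]
7: W B2 -> L2 hit  d=D]
8: W B0 -> L0 miss  d=D]
9: W B7 -> L1 miss wb->B1  d=D]

WB = [4, 5, 1]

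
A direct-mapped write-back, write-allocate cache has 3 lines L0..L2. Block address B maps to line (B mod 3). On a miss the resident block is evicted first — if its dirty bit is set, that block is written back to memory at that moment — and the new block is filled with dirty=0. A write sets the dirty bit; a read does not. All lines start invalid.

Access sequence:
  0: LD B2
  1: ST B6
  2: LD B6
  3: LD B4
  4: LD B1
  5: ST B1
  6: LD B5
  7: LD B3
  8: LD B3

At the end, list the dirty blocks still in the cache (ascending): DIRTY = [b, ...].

0: R B2 -> L2 miss  d=-]
1: W B6 -> L0 miss  d=D]
2: R B6 -> L0 hit  d=D]
3: R B4 -> L1 miss  d=-]
4: R B1 -> L1 miss  d=-]
5: W B1 -> L1 hit  d=D]
6: R B5 -> L2 miss  d=-]
7: R B3 -> L0 miss wb->B6  d=-]
8: R B3 -> L0 hit  d=-]

DIRTY = [1]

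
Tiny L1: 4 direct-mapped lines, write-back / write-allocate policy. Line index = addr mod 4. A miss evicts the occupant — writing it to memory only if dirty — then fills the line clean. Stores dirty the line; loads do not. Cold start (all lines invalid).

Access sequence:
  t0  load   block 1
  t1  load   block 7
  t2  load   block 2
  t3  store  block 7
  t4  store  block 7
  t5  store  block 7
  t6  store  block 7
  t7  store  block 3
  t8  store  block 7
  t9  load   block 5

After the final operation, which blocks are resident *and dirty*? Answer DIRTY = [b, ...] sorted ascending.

0: R B1 -> L1 miss  d=-]
1: R B7 -> L3 miss  d=-]
2: R B2 -> L2 miss  d=-]
3: W B7 -> L3 hit  d=D]
4: W B7 -> L3 hit  d=D]
5: W B7 -> L3 hit  d=D]
6: W B7 -> L3 hit  d=D]
7: W B3 -> L3 miss wb->B7  d=D]
8: W B7 -> L3 miss wb->B3  d=D]
9: R B5 -> L1 miss  d=-]

DIRTY = [7]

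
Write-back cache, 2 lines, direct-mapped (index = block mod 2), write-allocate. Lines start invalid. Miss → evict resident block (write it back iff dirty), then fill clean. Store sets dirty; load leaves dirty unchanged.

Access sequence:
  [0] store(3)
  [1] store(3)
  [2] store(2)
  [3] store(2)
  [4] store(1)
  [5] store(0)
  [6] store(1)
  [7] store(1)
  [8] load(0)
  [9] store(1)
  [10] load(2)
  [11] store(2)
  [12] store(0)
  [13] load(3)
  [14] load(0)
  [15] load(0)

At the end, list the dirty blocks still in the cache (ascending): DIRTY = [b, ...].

DIRTY = [0]

  0 | W B3 → L1 miss [D]
  1 | W B3 → L1 hit [D]
  2 | W B2 → L0 miss [D]
  3 | W B2 → L0 hit [D]
  4 | W B1 → L1 miss wb→B3 [D]
  5 | W B0 → L0 miss wb→B2 [D]
  6 | W B1 → L1 hit [D]
  7 | W B1 → L1 hit [D]
  8 | R B0 → L0 hit [D]
  9 | W B1 → L1 hit [D]
  10 | R B2 → L0 miss wb→B0 [-]
  11 | W B2 → L0 hit [D]
  12 | W B0 → L0 miss wb→B2 [D]
  13 | R B3 → L1 miss wb→B1 [-]
  14 | R B0 → L0 hit [D]
  15 | R B0 → L0 hit [D]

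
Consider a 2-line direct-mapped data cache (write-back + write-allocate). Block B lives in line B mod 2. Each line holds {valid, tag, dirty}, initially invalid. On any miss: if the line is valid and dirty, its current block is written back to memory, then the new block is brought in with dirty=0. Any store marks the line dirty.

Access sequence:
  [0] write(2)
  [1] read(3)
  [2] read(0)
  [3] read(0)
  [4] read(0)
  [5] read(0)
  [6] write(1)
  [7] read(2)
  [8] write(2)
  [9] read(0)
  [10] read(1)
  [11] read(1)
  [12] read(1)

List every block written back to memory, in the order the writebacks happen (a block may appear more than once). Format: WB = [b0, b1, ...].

WB = [2, 2]

0: W B2 → L0 miss [D]
1: R B3 → L1 miss [-]
2: R B0 → L0 miss wb→B2 [-]
3: R B0 → L0 hit [-]
4: R B0 → L0 hit [-]
5: R B0 → L0 hit [-]
6: W B1 → L1 miss [D]
7: R B2 → L0 miss [-]
8: W B2 → L0 hit [D]
9: R B0 → L0 miss wb→B2 [-]
10: R B1 → L1 hit [D]
11: R B1 → L1 hit [D]
12: R B1 → L1 hit [D]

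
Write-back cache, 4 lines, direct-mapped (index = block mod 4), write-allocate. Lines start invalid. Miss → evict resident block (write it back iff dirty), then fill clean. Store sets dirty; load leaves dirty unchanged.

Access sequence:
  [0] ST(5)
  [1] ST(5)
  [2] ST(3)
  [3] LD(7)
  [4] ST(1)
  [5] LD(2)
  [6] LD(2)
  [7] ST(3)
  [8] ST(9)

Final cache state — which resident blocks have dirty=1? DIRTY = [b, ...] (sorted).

0: W B5 → L1 miss [D]
1: W B5 → L1 hit [D]
2: W B3 → L3 miss [D]
3: R B7 → L3 miss wb→B3 [-]
4: W B1 → L1 miss wb→B5 [D]
5: R B2 → L2 miss [-]
6: R B2 → L2 hit [-]
7: W B3 → L3 miss [D]
8: W B9 → L1 miss wb→B1 [D]

DIRTY = [3, 9]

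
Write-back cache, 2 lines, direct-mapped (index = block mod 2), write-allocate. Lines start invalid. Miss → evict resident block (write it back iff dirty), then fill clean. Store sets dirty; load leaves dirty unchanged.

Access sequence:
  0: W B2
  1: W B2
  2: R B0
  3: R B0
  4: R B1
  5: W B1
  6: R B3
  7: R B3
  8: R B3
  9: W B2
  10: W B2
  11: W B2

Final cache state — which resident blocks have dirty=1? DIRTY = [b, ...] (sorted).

  0 | W B2 → L0 miss [D]
  1 | W B2 → L0 hit [D]
  2 | R B0 → L0 miss wb→B2 [-]
  3 | R B0 → L0 hit [-]
  4 | R B1 → L1 miss [-]
  5 | W B1 → L1 hit [D]
  6 | R B3 → L1 miss wb→B1 [-]
  7 | R B3 → L1 hit [-]
  8 | R B3 → L1 hit [-]
  9 | W B2 → L0 miss [D]
  10 | W B2 → L0 hit [D]
  11 | W B2 → L0 hit [D]

DIRTY = [2]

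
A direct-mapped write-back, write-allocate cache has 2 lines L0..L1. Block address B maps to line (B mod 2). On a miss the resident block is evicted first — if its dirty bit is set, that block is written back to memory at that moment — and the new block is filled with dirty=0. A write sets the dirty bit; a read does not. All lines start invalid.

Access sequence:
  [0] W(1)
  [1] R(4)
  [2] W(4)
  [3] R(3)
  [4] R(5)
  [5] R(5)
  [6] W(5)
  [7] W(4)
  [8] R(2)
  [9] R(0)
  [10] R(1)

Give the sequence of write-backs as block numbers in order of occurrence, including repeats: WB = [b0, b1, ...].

  0 | W B1 → L1 miss [D]
  1 | R B4 → L0 miss [-]
  2 | W B4 → L0 hit [D]
  3 | R B3 → L1 miss wb→B1 [-]
  4 | R B5 → L1 miss [-]
  5 | R B5 → L1 hit [-]
  6 | W B5 → L1 hit [D]
  7 | W B4 → L0 hit [D]
  8 | R B2 → L0 miss wb→B4 [-]
  9 | R B0 → L0 miss [-]
  10 | R B1 → L1 miss wb→B5 [-]

WB = [1, 4, 5]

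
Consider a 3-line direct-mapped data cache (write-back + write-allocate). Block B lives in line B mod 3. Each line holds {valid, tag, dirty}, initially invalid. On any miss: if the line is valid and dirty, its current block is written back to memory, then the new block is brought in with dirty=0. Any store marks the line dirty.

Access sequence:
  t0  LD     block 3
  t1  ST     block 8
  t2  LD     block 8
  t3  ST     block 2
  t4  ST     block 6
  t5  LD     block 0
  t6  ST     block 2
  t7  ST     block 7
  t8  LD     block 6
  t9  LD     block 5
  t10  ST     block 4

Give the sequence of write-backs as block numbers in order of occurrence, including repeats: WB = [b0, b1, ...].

0: R B3 -> L0 miss  d=-]
1: W B8 -> L2 miss  d=D]
2: R B8 -> L2 hit  d=D]
3: W B2 -> L2 miss wb->B8  d=D]
4: W B6 -> L0 miss  d=D]
5: R B0 -> L0 miss wb->B6  d=-]
6: W B2 -> L2 hit  d=D]
7: W B7 -> L1 miss  d=D]
8: R B6 -> L0 miss  d=-]
9: R B5 -> L2 miss wb->B2  d=-]
10: W B4 -> L1 miss wb->B7  d=D]

WB = [8, 6, 2, 7]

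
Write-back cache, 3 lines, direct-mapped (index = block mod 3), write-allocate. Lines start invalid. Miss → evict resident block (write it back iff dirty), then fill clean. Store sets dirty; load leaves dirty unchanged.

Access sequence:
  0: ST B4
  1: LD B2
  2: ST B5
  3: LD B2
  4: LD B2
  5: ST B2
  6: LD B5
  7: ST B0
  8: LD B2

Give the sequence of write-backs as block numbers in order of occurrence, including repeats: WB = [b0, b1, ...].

WB = [5, 2]

  0 | W B4 → L1 miss [D]
  1 | R B2 → L2 miss [-]
  2 | W B5 → L2 miss [D]
  3 | R B2 → L2 miss wb→B5 [-]
  4 | R B2 → L2 hit [-]
  5 | W B2 → L2 hit [D]
  6 | R B5 → L2 miss wb→B2 [-]
  7 | W B0 → L0 miss [D]
  8 | R B2 → L2 miss [-]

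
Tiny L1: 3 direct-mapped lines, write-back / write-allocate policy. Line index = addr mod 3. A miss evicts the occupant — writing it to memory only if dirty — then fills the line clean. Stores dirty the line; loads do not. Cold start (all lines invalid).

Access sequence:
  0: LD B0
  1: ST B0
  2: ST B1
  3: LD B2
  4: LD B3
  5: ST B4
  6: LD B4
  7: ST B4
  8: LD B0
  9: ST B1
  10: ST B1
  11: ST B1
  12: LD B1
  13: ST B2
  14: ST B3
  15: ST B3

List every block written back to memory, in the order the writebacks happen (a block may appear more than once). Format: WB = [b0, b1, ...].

0: R B0 -> L0 miss  d=-]
1: W B0 -> L0 hit  d=D]
2: W B1 -> L1 miss  d=D]
3: R B2 -> L2 miss  d=-]
4: R B3 -> L0 miss wb->B0  d=-]
5: W B4 -> L1 miss wb->B1  d=D]
6: R B4 -> L1 hit  d=D]
7: W B4 -> L1 hit  d=D]
8: R B0 -> L0 miss  d=-]
9: W B1 -> L1 miss wb->B4  d=D]
10: W B1 -> L1 hit  d=D]
11: W B1 -> L1 hit  d=D]
12: R B1 -> L1 hit  d=D]
13: W B2 -> L2 hit  d=D]
14: W B3 -> L0 miss  d=D]
15: W B3 -> L0 hit  d=D]

WB = [0, 1, 4]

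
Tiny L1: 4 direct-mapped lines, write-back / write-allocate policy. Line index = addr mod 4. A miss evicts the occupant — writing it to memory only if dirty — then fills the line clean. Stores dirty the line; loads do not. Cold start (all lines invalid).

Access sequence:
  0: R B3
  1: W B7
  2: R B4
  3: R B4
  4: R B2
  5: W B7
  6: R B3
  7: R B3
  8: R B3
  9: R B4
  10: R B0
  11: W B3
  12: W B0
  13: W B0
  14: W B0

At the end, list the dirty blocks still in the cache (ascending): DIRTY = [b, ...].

0: R B3 → L3 miss [-]
1: W B7 → L3 miss [D]
2: R B4 → L0 miss [-]
3: R B4 → L0 hit [-]
4: R B2 → L2 miss [-]
5: W B7 → L3 hit [D]
6: R B3 → L3 miss wb→B7 [-]
7: R B3 → L3 hit [-]
8: R B3 → L3 hit [-]
9: R B4 → L0 hit [-]
10: R B0 → L0 miss [-]
11: W B3 → L3 hit [D]
12: W B0 → L0 hit [D]
13: W B0 → L0 hit [D]
14: W B0 → L0 hit [D]

DIRTY = [0, 3]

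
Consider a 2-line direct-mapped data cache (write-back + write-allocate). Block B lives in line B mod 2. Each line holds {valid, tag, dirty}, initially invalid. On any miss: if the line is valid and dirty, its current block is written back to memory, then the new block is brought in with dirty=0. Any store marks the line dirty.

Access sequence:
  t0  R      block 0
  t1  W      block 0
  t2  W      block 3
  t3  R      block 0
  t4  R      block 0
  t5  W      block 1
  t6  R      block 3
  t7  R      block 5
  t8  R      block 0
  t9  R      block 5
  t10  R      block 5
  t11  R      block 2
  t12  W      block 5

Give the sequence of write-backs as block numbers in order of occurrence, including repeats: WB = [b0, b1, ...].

WB = [3, 1, 0]

0: R B0 → L0 miss [-]
1: W B0 → L0 hit [D]
2: W B3 → L1 miss [D]
3: R B0 → L0 hit [D]
4: R B0 → L0 hit [D]
5: W B1 → L1 miss wb→B3 [D]
6: R B3 → L1 miss wb→B1 [-]
7: R B5 → L1 miss [-]
8: R B0 → L0 hit [D]
9: R B5 → L1 hit [-]
10: R B5 → L1 hit [-]
11: R B2 → L0 miss wb→B0 [-]
12: W B5 → L1 hit [D]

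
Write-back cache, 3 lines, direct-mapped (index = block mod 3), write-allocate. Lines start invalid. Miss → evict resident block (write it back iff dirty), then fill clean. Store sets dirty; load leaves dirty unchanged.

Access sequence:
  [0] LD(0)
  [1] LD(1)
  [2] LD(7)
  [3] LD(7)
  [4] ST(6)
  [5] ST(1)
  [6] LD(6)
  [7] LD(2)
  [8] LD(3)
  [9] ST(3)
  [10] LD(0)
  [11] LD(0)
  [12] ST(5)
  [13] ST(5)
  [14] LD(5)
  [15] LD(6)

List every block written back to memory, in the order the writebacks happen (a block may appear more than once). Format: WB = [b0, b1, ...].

  0 | R B0 → L0 miss [-]
  1 | R B1 → L1 miss [-]
  2 | R B7 → L1 miss [-]
  3 | R B7 → L1 hit [-]
  4 | W B6 → L0 miss [D]
  5 | W B1 → L1 miss [D]
  6 | R B6 → L0 hit [D]
  7 | R B2 → L2 miss [-]
  8 | R B3 → L0 miss wb→B6 [-]
  9 | W B3 → L0 hit [D]
  10 | R B0 → L0 miss wb→B3 [-]
  11 | R B0 → L0 hit [-]
  12 | W B5 → L2 miss [D]
  13 | W B5 → L2 hit [D]
  14 | R B5 → L2 hit [D]
  15 | R B6 → L0 miss [-]

WB = [6, 3]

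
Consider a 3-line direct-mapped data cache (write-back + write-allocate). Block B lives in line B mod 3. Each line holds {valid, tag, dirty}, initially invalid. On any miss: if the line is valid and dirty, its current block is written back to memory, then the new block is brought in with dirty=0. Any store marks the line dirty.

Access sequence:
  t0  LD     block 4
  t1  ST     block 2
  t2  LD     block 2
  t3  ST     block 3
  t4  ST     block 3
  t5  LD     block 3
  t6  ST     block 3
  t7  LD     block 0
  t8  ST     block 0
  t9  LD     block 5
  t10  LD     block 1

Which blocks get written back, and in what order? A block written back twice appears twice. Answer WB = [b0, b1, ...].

  0 | R B4 → L1 miss [-]
  1 | W B2 → L2 miss [D]
  2 | R B2 → L2 hit [D]
  3 | W B3 → L0 miss [D]
  4 | W B3 → L0 hit [D]
  5 | R B3 → L0 hit [D]
  6 | W B3 → L0 hit [D]
  7 | R B0 → L0 miss wb→B3 [-]
  8 | W B0 → L0 hit [D]
  9 | R B5 → L2 miss wb→B2 [-]
  10 | R B1 → L1 miss [-]

WB = [3, 2]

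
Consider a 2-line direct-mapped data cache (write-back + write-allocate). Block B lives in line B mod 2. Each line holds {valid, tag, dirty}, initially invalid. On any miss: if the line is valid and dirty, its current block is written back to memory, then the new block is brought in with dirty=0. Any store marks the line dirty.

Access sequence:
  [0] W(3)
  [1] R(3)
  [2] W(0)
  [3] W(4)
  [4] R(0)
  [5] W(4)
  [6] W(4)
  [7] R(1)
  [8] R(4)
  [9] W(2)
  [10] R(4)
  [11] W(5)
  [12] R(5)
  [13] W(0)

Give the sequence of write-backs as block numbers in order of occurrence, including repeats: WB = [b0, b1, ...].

0: W B3 -> L1 miss  d=D]
1: R B3 -> L1 hit  d=D]
2: W B0 -> L0 miss  d=D]
3: W B4 -> L0 miss wb->B0  d=D]
4: R B0 -> L0 miss wb->B4  d=-]
5: W B4 -> L0 miss  d=D]
6: W B4 -> L0 hit  d=D]
7: R B1 -> L1 miss wb->B3  d=-]
8: R B4 -> L0 hit  d=D]
9: W B2 -> L0 miss wb->B4  d=D]
10: R B4 -> L0 miss wb->B2  d=-]
11: W B5 -> L1 miss  d=D]
12: R B5 -> L1 hit  d=D]
13: W B0 -> L0 miss  d=D]

WB = [0, 4, 3, 4, 2]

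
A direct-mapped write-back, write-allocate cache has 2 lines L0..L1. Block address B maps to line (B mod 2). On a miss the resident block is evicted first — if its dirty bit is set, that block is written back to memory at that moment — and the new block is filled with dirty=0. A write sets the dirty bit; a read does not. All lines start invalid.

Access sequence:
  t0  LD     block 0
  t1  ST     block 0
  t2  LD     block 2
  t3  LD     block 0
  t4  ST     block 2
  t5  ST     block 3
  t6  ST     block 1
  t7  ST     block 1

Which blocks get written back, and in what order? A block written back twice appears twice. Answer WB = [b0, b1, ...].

WB = [0, 3]

0: R B0 → L0 miss [-]
1: W B0 → L0 hit [D]
2: R B2 → L0 miss wb→B0 [-]
3: R B0 → L0 miss [-]
4: W B2 → L0 miss [D]
5: W B3 → L1 miss [D]
6: W B1 → L1 miss wb→B3 [D]
7: W B1 → L1 hit [D]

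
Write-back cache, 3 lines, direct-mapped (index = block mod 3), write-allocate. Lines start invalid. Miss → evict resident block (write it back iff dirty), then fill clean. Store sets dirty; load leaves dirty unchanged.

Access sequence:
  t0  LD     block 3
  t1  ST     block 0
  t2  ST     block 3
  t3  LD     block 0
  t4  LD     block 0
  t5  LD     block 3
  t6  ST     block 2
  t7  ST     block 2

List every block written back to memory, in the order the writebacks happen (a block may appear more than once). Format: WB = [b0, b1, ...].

0: R B3 → L0 miss [-]
1: W B0 → L0 miss [D]
2: W B3 → L0 miss wb→B0 [D]
3: R B0 → L0 miss wb→B3 [-]
4: R B0 → L0 hit [-]
5: R B3 → L0 miss [-]
6: W B2 → L2 miss [D]
7: W B2 → L2 hit [D]

WB = [0, 3]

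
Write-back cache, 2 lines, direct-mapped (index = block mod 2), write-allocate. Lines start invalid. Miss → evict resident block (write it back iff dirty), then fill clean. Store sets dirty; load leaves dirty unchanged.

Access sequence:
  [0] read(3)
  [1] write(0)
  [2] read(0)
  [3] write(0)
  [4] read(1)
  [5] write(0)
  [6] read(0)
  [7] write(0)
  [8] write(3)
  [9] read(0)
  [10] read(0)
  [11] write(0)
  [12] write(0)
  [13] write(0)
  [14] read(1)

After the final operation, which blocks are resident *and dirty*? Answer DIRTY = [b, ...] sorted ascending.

  0 | R B3 → L1 miss [-]
  1 | W B0 → L0 miss [D]
  2 | R B0 → L0 hit [D]
  3 | W B0 → L0 hit [D]
  4 | R B1 → L1 miss [-]
  5 | W B0 → L0 hit [D]
  6 | R B0 → L0 hit [D]
  7 | W B0 → L0 hit [D]
  8 | W B3 → L1 miss [D]
  9 | R B0 → L0 hit [D]
  10 | R B0 → L0 hit [D]
  11 | W B0 → L0 hit [D]
  12 | W B0 → L0 hit [D]
  13 | W B0 → L0 hit [D]
  14 | R B1 → L1 miss wb→B3 [-]

DIRTY = [0]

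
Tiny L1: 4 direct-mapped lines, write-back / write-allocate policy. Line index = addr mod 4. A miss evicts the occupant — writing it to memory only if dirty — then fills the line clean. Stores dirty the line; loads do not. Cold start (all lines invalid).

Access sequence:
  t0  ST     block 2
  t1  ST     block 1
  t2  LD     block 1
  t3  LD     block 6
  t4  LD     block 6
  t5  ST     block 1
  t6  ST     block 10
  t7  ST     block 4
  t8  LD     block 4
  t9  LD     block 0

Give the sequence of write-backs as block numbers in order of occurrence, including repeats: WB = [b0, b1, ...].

WB = [2, 4]

  0 | W B2 → L2 miss [D]
  1 | W B1 → L1 miss [D]
  2 | R B1 → L1 hit [D]
  3 | R B6 → L2 miss wb→B2 [-]
  4 | R B6 → L2 hit [-]
  5 | W B1 → L1 hit [D]
  6 | W B10 → L2 miss [D]
  7 | W B4 → L0 miss [D]
  8 | R B4 → L0 hit [D]
  9 | R B0 → L0 miss wb→B4 [-]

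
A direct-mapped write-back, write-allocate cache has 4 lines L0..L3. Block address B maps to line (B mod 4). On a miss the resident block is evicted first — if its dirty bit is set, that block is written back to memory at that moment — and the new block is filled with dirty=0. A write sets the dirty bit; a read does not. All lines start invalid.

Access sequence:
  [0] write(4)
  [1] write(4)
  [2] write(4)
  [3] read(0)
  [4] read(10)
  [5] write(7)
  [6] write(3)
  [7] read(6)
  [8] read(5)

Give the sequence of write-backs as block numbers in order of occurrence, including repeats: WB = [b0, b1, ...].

  0 | W B4 → L0 miss [D]
  1 | W B4 → L0 hit [D]
  2 | W B4 → L0 hit [D]
  3 | R B0 → L0 miss wb→B4 [-]
  4 | R B10 → L2 miss [-]
  5 | W B7 → L3 miss [D]
  6 | W B3 → L3 miss wb→B7 [D]
  7 | R B6 → L2 miss [-]
  8 | R B5 → L1 miss [-]

WB = [4, 7]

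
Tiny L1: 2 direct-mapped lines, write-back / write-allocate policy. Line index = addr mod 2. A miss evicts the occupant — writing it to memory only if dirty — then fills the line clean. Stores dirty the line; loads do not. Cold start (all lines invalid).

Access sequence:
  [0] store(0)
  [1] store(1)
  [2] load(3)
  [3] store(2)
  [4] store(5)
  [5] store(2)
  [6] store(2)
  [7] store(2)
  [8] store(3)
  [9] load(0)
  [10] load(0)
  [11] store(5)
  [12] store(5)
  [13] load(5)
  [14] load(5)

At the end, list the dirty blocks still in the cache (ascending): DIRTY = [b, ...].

0: W B0 → L0 miss [D]
1: W B1 → L1 miss [D]
2: R B3 → L1 miss wb→B1 [-]
3: W B2 → L0 miss wb→B0 [D]
4: W B5 → L1 miss [D]
5: W B2 → L0 hit [D]
6: W B2 → L0 hit [D]
7: W B2 → L0 hit [D]
8: W B3 → L1 miss wb→B5 [D]
9: R B0 → L0 miss wb→B2 [-]
10: R B0 → L0 hit [-]
11: W B5 → L1 miss wb→B3 [D]
12: W B5 → L1 hit [D]
13: R B5 → L1 hit [D]
14: R B5 → L1 hit [D]

DIRTY = [5]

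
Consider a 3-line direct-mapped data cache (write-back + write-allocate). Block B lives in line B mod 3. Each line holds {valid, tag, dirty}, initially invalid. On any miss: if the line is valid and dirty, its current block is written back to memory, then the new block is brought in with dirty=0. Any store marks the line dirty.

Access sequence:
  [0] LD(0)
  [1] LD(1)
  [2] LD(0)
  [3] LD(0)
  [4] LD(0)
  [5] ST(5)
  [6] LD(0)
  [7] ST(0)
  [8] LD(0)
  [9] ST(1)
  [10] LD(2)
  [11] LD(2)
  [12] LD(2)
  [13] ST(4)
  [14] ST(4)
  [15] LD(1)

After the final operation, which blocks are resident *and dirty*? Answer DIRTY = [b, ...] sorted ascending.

0: R B0 → L0 miss [-]
1: R B1 → L1 miss [-]
2: R B0 → L0 hit [-]
3: R B0 → L0 hit [-]
4: R B0 → L0 hit [-]
5: W B5 → L2 miss [D]
6: R B0 → L0 hit [-]
7: W B0 → L0 hit [D]
8: R B0 → L0 hit [D]
9: W B1 → L1 hit [D]
10: R B2 → L2 miss wb→B5 [-]
11: R B2 → L2 hit [-]
12: R B2 → L2 hit [-]
13: W B4 → L1 miss wb→B1 [D]
14: W B4 → L1 hit [D]
15: R B1 → L1 miss wb→B4 [-]

DIRTY = [0]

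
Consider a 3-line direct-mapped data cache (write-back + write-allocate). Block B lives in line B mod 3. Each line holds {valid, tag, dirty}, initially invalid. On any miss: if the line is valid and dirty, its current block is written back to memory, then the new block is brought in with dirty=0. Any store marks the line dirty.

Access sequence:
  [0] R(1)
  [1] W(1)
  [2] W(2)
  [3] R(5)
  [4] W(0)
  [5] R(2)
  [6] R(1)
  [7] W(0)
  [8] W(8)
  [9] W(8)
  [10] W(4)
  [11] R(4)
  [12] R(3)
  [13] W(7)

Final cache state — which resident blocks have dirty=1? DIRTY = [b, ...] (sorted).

DIRTY = [7, 8]

0: R B1 -> L1 miss  d=-]
1: W B1 -> L1 hit  d=D]
2: W B2 -> L2 miss  d=D]
3: R B5 -> L2 miss wb->B2  d=-]
4: W B0 -> L0 miss  d=D]
5: R B2 -> L2 miss  d=-]
6: R B1 -> L1 hit  d=D]
7: W B0 -> L0 hit  d=D]
8: W B8 -> L2 miss  d=D]
9: W B8 -> L2 hit  d=D]
10: W B4 -> L1 miss wb->B1  d=D]
11: R B4 -> L1 hit  d=D]
12: R B3 -> L0 miss wb->B0  d=-]
13: W B7 -> L1 miss wb->B4  d=D]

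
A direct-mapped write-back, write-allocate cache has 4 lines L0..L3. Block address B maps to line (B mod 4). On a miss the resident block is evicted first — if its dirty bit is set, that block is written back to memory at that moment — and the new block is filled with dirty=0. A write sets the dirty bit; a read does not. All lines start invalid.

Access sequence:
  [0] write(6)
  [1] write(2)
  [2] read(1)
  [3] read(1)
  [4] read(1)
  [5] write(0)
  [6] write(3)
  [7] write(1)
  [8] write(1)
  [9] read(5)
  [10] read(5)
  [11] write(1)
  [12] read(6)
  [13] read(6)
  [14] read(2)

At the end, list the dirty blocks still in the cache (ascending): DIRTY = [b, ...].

  0 | W B6 → L2 miss [D]
  1 | W B2 → L2 miss wb→B6 [D]
  2 | R B1 → L1 miss [-]
  3 | R B1 → L1 hit [-]
  4 | R B1 → L1 hit [-]
  5 | W B0 → L0 miss [D]
  6 | W B3 → L3 miss [D]
  7 | W B1 → L1 hit [D]
  8 | W B1 → L1 hit [D]
  9 | R B5 → L1 miss wb→B1 [-]
  10 | R B5 → L1 hit [-]
  11 | W B1 → L1 miss [D]
  12 | R B6 → L2 miss wb→B2 [-]
  13 | R B6 → L2 hit [-]
  14 | R B2 → L2 miss [-]

DIRTY = [0, 1, 3]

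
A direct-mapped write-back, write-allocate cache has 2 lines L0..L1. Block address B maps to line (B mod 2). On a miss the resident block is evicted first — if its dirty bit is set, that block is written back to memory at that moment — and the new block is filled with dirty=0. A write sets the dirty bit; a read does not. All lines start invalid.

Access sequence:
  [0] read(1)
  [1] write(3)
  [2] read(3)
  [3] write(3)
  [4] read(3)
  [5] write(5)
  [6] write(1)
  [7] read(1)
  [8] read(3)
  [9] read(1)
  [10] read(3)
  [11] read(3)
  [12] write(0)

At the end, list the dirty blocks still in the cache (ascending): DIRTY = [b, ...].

0: R B1 → L1 miss [-]
1: W B3 → L1 miss [D]
2: R B3 → L1 hit [D]
3: W B3 → L1 hit [D]
4: R B3 → L1 hit [D]
5: W B5 → L1 miss wb→B3 [D]
6: W B1 → L1 miss wb→B5 [D]
7: R B1 → L1 hit [D]
8: R B3 → L1 miss wb→B1 [-]
9: R B1 → L1 miss [-]
10: R B3 → L1 miss [-]
11: R B3 → L1 hit [-]
12: W B0 → L0 miss [D]

DIRTY = [0]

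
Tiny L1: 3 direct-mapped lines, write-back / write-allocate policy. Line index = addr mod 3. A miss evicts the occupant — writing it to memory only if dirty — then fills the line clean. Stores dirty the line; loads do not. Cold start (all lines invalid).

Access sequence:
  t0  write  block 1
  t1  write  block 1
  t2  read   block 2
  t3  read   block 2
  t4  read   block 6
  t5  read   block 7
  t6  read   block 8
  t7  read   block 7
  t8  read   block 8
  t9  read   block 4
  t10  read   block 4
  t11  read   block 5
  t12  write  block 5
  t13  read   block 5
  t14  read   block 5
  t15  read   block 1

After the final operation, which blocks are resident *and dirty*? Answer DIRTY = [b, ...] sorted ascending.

DIRTY = [5]

0: W B1 → L1 miss [D]
1: W B1 → L1 hit [D]
2: R B2 → L2 miss [-]
3: R B2 → L2 hit [-]
4: R B6 → L0 miss [-]
5: R B7 → L1 miss wb→B1 [-]
6: R B8 → L2 miss [-]
7: R B7 → L1 hit [-]
8: R B8 → L2 hit [-]
9: R B4 → L1 miss [-]
10: R B4 → L1 hit [-]
11: R B5 → L2 miss [-]
12: W B5 → L2 hit [D]
13: R B5 → L2 hit [D]
14: R B5 → L2 hit [D]
15: R B1 → L1 miss [-]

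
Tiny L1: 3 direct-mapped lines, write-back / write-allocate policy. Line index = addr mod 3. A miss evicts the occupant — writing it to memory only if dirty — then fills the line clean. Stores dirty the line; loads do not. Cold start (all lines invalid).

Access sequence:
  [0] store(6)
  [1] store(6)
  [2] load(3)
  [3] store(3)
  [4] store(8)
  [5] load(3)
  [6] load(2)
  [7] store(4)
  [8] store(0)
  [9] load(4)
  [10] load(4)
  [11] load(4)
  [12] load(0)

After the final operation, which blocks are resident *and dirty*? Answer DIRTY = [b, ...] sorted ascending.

DIRTY = [0, 4]

0: W B6 → L0 miss [D]
1: W B6 → L0 hit [D]
2: R B3 → L0 miss wb→B6 [-]
3: W B3 → L0 hit [D]
4: W B8 → L2 miss [D]
5: R B3 → L0 hit [D]
6: R B2 → L2 miss wb→B8 [-]
7: W B4 → L1 miss [D]
8: W B0 → L0 miss wb→B3 [D]
9: R B4 → L1 hit [D]
10: R B4 → L1 hit [D]
11: R B4 → L1 hit [D]
12: R B0 → L0 hit [D]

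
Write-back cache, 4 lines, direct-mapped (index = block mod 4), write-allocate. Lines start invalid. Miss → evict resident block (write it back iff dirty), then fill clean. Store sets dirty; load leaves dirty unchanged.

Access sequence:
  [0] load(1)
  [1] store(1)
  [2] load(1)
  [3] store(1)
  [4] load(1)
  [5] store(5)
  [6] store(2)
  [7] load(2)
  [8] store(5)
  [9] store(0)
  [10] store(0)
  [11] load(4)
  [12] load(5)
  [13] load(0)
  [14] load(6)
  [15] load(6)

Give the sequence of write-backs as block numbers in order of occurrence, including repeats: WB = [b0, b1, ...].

0: R B1 → L1 miss [-]
1: W B1 → L1 hit [D]
2: R B1 → L1 hit [D]
3: W B1 → L1 hit [D]
4: R B1 → L1 hit [D]
5: W B5 → L1 miss wb→B1 [D]
6: W B2 → L2 miss [D]
7: R B2 → L2 hit [D]
8: W B5 → L1 hit [D]
9: W B0 → L0 miss [D]
10: W B0 → L0 hit [D]
11: R B4 → L0 miss wb→B0 [-]
12: R B5 → L1 hit [D]
13: R B0 → L0 miss [-]
14: R B6 → L2 miss wb→B2 [-]
15: R B6 → L2 hit [-]

WB = [1, 0, 2]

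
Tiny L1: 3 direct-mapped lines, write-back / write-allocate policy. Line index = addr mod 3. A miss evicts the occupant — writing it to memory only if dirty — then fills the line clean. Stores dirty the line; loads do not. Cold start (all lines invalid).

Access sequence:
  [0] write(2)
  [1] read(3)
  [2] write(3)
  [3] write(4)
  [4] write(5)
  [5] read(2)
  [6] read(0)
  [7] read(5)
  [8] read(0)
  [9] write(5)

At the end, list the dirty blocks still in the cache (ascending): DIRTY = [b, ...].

DIRTY = [4, 5]

0: W B2 -> L2 miss  d=D]
1: R B3 -> L0 miss  d=-]
2: W B3 -> L0 hit  d=D]
3: W B4 -> L1 miss  d=D]
4: W B5 -> L2 miss wb->B2  d=D]
5: R B2 -> L2 miss wb->B5  d=-]
6: R B0 -> L0 miss wb->B3  d=-]
7: R B5 -> L2 miss  d=-]
8: R B0 -> L0 hit  d=-]
9: W B5 -> L2 hit  d=D]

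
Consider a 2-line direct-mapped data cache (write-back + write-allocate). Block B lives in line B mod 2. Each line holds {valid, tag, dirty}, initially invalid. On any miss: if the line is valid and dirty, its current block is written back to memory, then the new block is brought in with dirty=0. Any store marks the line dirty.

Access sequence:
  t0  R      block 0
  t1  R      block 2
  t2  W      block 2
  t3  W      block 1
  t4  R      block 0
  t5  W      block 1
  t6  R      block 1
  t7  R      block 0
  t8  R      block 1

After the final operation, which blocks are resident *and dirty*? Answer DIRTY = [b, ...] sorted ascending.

0: R B0 -> L0 miss  d=-]
1: R B2 -> L0 miss  d=-]
2: W B2 -> L0 hit  d=D]
3: W B1 -> L1 miss  d=D]
4: R B0 -> L0 miss wb->B2  d=-]
5: W B1 -> L1 hit  d=D]
6: R B1 -> L1 hit  d=D]
7: R B0 -> L0 hit  d=-]
8: R B1 -> L1 hit  d=D]

DIRTY = [1]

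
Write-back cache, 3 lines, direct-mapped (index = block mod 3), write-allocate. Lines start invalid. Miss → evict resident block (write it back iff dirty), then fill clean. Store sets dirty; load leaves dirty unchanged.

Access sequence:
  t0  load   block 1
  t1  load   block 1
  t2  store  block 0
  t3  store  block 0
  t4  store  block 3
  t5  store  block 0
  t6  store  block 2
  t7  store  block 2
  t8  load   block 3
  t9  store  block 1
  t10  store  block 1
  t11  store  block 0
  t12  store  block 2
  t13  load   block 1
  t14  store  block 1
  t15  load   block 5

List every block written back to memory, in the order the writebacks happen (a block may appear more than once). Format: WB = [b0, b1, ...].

0: R B1 -> L1 miss  d=-]
1: R B1 -> L1 hit  d=-]
2: W B0 -> L0 miss  d=D]
3: W B0 -> L0 hit  d=D]
4: W B3 -> L0 miss wb->B0  d=D]
5: W B0 -> L0 miss wb->B3  d=D]
6: W B2 -> L2 miss  d=D]
7: W B2 -> L2 hit  d=D]
8: R B3 -> L0 miss wb->B0  d=-]
9: W B1 -> L1 hit  d=D]
10: W B1 -> L1 hit  d=D]
11: W B0 -> L0 miss  d=D]
12: W B2 -> L2 hit  d=D]
13: R B1 -> L1 hit  d=D]
14: W B1 -> L1 hit  d=D]
15: R B5 -> L2 miss wb->B2  d=-]

WB = [0, 3, 0, 2]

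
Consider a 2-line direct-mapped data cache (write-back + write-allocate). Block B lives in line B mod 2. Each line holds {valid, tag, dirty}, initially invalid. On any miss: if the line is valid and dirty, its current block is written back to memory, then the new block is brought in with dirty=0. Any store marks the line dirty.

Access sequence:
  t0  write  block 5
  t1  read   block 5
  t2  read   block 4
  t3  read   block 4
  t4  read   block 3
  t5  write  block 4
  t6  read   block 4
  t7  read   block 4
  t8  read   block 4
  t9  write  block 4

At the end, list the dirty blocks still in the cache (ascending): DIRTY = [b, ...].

  0 | W B5 → L1 miss [D]
  1 | R B5 → L1 hit [D]
  2 | R B4 → L0 miss [-]
  3 | R B4 → L0 hit [-]
  4 | R B3 → L1 miss wb→B5 [-]
  5 | W B4 → L0 hit [D]
  6 | R B4 → L0 hit [D]
  7 | R B4 → L0 hit [D]
  8 | R B4 → L0 hit [D]
  9 | W B4 → L0 hit [D]

DIRTY = [4]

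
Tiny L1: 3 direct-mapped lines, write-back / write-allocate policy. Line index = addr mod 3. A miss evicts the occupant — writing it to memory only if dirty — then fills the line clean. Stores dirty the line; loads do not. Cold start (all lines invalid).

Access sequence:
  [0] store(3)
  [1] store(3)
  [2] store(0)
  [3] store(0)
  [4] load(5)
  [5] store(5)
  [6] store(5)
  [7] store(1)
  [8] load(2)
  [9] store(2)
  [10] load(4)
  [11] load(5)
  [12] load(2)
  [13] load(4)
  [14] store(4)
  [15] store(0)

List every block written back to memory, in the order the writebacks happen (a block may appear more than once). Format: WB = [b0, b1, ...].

WB = [3, 5, 1, 2]

0: W B3 -> L0 miss  d=D]
1: W B3 -> L0 hit  d=D]
2: W B0 -> L0 miss wb->B3  d=D]
3: W B0 -> L0 hit  d=D]
4: R B5 -> L2 miss  d=-]
5: W B5 -> L2 hit  d=D]
6: W B5 -> L2 hit  d=D]
7: W B1 -> L1 miss  d=D]
8: R B2 -> L2 miss wb->B5  d=-]
9: W B2 -> L2 hit  d=D]
10: R B4 -> L1 miss wb->B1  d=-]
11: R B5 -> L2 miss wb->B2  d=-]
12: R B2 -> L2 miss  d=-]
13: R B4 -> L1 hit  d=-]
14: W B4 -> L1 hit  d=D]
15: W B0 -> L0 hit  d=D]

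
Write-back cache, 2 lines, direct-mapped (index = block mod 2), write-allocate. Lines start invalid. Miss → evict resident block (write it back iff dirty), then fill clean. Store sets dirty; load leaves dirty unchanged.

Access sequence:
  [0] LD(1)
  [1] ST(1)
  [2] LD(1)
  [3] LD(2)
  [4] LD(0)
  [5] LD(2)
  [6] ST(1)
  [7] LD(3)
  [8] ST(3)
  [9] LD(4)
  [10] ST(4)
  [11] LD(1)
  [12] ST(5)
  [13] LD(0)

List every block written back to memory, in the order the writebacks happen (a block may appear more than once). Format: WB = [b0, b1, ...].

0: R B1 -> L1 miss  d=-]
1: W B1 -> L1 hit  d=D]
2: R B1 -> L1 hit  d=D]
3: R B2 -> L0 miss  d=-]
4: R B0 -> L0 miss  d=-]
5: R B2 -> L0 miss  d=-]
6: W B1 -> L1 hit  d=D]
7: R B3 -> L1 miss wb->B1  d=-]
8: W B3 -> L1 hit  d=D]
9: R B4 -> L0 miss  d=-]
10: W B4 -> L0 hit  d=D]
11: R B1 -> L1 miss wb->B3  d=-]
12: W B5 -> L1 miss  d=D]
13: R B0 -> L0 miss wb->B4  d=-]

WB = [1, 3, 4]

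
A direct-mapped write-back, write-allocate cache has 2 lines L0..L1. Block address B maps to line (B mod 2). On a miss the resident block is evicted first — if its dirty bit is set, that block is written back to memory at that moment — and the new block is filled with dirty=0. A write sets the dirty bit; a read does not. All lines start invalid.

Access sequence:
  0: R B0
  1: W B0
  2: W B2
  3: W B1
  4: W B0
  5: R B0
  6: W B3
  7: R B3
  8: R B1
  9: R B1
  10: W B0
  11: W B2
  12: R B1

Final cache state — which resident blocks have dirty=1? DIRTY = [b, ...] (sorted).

DIRTY = [2]

0: R B0 → L0 miss [-]
1: W B0 → L0 hit [D]
2: W B2 → L0 miss wb→B0 [D]
3: W B1 → L1 miss [D]
4: W B0 → L0 miss wb→B2 [D]
5: R B0 → L0 hit [D]
6: W B3 → L1 miss wb→B1 [D]
7: R B3 → L1 hit [D]
8: R B1 → L1 miss wb→B3 [-]
9: R B1 → L1 hit [-]
10: W B0 → L0 hit [D]
11: W B2 → L0 miss wb→B0 [D]
12: R B1 → L1 hit [-]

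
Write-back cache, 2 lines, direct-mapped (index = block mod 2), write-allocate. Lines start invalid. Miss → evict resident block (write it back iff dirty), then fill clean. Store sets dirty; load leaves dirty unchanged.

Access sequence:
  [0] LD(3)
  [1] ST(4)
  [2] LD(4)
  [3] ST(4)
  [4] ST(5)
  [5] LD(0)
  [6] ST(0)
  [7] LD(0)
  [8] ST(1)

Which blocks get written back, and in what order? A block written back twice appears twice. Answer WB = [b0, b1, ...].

WB = [4, 5]

  0 | R B3 → L1 miss [-]
  1 | W B4 → L0 miss [D]
  2 | R B4 → L0 hit [D]
  3 | W B4 → L0 hit [D]
  4 | W B5 → L1 miss [D]
  5 | R B0 → L0 miss wb→B4 [-]
  6 | W B0 → L0 hit [D]
  7 | R B0 → L0 hit [D]
  8 | W B1 → L1 miss wb→B5 [D]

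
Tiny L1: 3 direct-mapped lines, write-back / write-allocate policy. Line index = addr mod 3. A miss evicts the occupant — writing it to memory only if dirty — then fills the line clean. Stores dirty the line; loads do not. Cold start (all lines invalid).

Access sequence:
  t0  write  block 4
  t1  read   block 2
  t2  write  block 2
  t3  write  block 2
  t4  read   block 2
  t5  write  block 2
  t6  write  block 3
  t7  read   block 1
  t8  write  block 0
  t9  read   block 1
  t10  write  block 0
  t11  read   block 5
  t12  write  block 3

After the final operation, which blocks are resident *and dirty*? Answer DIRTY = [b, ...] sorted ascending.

DIRTY = [3]

0: W B4 -> L1 miss  d=D]
1: R B2 -> L2 miss  d=-]
2: W B2 -> L2 hit  d=D]
3: W B2 -> L2 hit  d=D]
4: R B2 -> L2 hit  d=D]
5: W B2 -> L2 hit  d=D]
6: W B3 -> L0 miss  d=D]
7: R B1 -> L1 miss wb->B4  d=-]
8: W B0 -> L0 miss wb->B3  d=D]
9: R B1 -> L1 hit  d=-]
10: W B0 -> L0 hit  d=D]
11: R B5 -> L2 miss wb->B2  d=-]
12: W B3 -> L0 miss wb->B0  d=D]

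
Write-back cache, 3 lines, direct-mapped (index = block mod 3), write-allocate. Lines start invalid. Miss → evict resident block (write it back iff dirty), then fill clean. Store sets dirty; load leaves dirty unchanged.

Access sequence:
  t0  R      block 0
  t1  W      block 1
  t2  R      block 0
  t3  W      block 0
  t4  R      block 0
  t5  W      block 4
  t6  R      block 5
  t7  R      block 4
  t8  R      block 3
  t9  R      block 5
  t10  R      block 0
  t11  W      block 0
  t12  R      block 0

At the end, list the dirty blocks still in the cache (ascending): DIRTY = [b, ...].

0: R B0 → L0 miss [-]
1: W B1 → L1 miss [D]
2: R B0 → L0 hit [-]
3: W B0 → L0 hit [D]
4: R B0 → L0 hit [D]
5: W B4 → L1 miss wb→B1 [D]
6: R B5 → L2 miss [-]
7: R B4 → L1 hit [D]
8: R B3 → L0 miss wb→B0 [-]
9: R B5 → L2 hit [-]
10: R B0 → L0 miss [-]
11: W B0 → L0 hit [D]
12: R B0 → L0 hit [D]

DIRTY = [0, 4]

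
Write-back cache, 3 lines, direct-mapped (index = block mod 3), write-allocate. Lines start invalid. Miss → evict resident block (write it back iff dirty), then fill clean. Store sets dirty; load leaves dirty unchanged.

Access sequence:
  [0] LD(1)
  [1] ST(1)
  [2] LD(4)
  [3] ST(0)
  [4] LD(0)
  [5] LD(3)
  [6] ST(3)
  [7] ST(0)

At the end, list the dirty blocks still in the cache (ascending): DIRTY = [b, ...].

DIRTY = [0]

0: R B1 → L1 miss [-]
1: W B1 → L1 hit [D]
2: R B4 → L1 miss wb→B1 [-]
3: W B0 → L0 miss [D]
4: R B0 → L0 hit [D]
5: R B3 → L0 miss wb→B0 [-]
6: W B3 → L0 hit [D]
7: W B0 → L0 miss wb→B3 [D]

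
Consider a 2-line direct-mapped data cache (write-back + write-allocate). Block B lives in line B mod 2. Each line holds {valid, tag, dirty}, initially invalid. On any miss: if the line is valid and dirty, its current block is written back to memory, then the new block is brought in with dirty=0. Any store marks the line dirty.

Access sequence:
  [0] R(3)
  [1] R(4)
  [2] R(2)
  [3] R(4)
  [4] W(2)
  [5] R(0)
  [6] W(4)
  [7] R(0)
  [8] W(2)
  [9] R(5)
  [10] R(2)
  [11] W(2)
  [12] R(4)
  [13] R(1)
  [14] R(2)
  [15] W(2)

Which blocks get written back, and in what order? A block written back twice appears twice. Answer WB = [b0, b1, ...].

WB = [2, 4, 2]

0: R B3 -> L1 miss  d=-]
1: R B4 -> L0 miss  d=-]
2: R B2 -> L0 miss  d=-]
3: R B4 -> L0 miss  d=-]
4: W B2 -> L0 miss  d=D]
5: R B0 -> L0 miss wb->B2  d=-]
6: W B4 -> L0 miss  d=D]
7: R B0 -> L0 miss wb->B4  d=-]
8: W B2 -> L0 miss  d=D]
9: R B5 -> L1 miss  d=-]
10: R B2 -> L0 hit  d=D]
11: W B2 -> L0 hit  d=D]
12: R B4 -> L0 miss wb->B2  d=-]
13: R B1 -> L1 miss  d=-]
14: R B2 -> L0 miss  d=-]
15: W B2 -> L0 hit  d=D]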